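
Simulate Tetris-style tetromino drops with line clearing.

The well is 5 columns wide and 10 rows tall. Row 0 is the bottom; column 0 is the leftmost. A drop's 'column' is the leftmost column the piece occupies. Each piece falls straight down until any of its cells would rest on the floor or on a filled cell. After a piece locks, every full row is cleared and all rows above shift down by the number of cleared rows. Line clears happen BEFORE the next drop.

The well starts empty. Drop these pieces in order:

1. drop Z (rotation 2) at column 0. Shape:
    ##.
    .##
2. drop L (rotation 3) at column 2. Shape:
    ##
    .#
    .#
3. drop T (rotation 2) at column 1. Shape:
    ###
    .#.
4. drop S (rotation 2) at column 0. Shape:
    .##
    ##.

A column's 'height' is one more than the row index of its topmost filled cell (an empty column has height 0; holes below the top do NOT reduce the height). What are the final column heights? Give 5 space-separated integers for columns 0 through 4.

Drop 1: Z rot2 at col 0 lands with bottom-row=0; cleared 0 line(s) (total 0); column heights now [2 2 1 0 0], max=2
Drop 2: L rot3 at col 2 lands with bottom-row=0; cleared 0 line(s) (total 0); column heights now [2 2 3 3 0], max=3
Drop 3: T rot2 at col 1 lands with bottom-row=3; cleared 0 line(s) (total 0); column heights now [2 5 5 5 0], max=5
Drop 4: S rot2 at col 0 lands with bottom-row=5; cleared 0 line(s) (total 0); column heights now [6 7 7 5 0], max=7

Answer: 6 7 7 5 0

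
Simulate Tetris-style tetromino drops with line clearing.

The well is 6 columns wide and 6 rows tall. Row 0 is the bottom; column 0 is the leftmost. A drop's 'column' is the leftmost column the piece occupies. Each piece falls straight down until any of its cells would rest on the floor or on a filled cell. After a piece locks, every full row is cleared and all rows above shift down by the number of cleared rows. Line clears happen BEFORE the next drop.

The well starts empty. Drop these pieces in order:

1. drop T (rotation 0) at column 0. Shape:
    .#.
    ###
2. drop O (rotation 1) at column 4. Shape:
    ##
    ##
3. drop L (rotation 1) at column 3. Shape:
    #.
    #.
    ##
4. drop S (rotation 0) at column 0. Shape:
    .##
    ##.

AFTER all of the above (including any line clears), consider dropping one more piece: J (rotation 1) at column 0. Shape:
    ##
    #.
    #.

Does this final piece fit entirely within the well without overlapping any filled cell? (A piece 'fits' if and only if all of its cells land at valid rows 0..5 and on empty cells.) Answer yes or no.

Answer: yes

Derivation:
Drop 1: T rot0 at col 0 lands with bottom-row=0; cleared 0 line(s) (total 0); column heights now [1 2 1 0 0 0], max=2
Drop 2: O rot1 at col 4 lands with bottom-row=0; cleared 0 line(s) (total 0); column heights now [1 2 1 0 2 2], max=2
Drop 3: L rot1 at col 3 lands with bottom-row=2; cleared 0 line(s) (total 0); column heights now [1 2 1 5 3 2], max=5
Drop 4: S rot0 at col 0 lands with bottom-row=2; cleared 0 line(s) (total 0); column heights now [3 4 4 5 3 2], max=5
Test piece J rot1 at col 0 (width 2): heights before test = [3 4 4 5 3 2]; fits = True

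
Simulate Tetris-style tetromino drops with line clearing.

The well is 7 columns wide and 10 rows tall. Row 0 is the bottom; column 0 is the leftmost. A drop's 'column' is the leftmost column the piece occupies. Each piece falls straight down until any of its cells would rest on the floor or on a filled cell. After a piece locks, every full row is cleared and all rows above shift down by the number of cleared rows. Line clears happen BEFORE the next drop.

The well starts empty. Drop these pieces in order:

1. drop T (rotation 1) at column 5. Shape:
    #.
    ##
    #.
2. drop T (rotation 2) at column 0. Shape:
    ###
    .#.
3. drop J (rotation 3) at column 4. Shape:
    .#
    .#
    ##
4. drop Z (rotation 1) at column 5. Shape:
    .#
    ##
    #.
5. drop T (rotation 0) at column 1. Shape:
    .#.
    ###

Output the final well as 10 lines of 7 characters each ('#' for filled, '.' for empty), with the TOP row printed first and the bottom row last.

Drop 1: T rot1 at col 5 lands with bottom-row=0; cleared 0 line(s) (total 0); column heights now [0 0 0 0 0 3 2], max=3
Drop 2: T rot2 at col 0 lands with bottom-row=0; cleared 0 line(s) (total 0); column heights now [2 2 2 0 0 3 2], max=3
Drop 3: J rot3 at col 4 lands with bottom-row=3; cleared 0 line(s) (total 0); column heights now [2 2 2 0 4 6 2], max=6
Drop 4: Z rot1 at col 5 lands with bottom-row=6; cleared 0 line(s) (total 0); column heights now [2 2 2 0 4 8 9], max=9
Drop 5: T rot0 at col 1 lands with bottom-row=2; cleared 0 line(s) (total 0); column heights now [2 3 4 3 4 8 9], max=9

Answer: .......
......#
.....##
.....#.
.....#.
.....#.
..#.##.
.###.#.
###..##
.#...#.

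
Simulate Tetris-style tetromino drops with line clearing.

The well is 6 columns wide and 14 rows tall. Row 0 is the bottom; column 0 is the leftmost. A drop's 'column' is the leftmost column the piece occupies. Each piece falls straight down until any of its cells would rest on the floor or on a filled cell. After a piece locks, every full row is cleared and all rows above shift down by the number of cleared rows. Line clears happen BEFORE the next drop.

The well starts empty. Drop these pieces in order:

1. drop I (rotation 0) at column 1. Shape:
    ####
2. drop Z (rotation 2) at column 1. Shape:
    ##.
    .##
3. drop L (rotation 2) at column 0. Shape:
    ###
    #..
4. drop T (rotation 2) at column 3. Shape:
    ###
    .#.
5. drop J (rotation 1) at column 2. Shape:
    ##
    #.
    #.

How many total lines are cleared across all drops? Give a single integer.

Answer: 1

Derivation:
Drop 1: I rot0 at col 1 lands with bottom-row=0; cleared 0 line(s) (total 0); column heights now [0 1 1 1 1 0], max=1
Drop 2: Z rot2 at col 1 lands with bottom-row=1; cleared 0 line(s) (total 0); column heights now [0 3 3 2 1 0], max=3
Drop 3: L rot2 at col 0 lands with bottom-row=2; cleared 0 line(s) (total 0); column heights now [4 4 4 2 1 0], max=4
Drop 4: T rot2 at col 3 lands with bottom-row=1; cleared 1 line(s) (total 1); column heights now [3 3 3 2 2 0], max=3
Drop 5: J rot1 at col 2 lands with bottom-row=3; cleared 0 line(s) (total 1); column heights now [3 3 6 6 2 0], max=6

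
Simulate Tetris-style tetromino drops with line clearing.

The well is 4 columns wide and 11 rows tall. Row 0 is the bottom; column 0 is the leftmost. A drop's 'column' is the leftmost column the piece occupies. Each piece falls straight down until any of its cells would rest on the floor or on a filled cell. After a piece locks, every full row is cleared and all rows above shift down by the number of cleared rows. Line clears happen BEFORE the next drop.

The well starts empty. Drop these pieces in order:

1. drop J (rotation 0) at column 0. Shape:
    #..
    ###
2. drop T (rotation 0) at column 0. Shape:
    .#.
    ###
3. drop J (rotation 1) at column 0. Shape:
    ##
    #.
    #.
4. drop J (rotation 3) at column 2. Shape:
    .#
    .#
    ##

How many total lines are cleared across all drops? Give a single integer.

Drop 1: J rot0 at col 0 lands with bottom-row=0; cleared 0 line(s) (total 0); column heights now [2 1 1 0], max=2
Drop 2: T rot0 at col 0 lands with bottom-row=2; cleared 0 line(s) (total 0); column heights now [3 4 3 0], max=4
Drop 3: J rot1 at col 0 lands with bottom-row=3; cleared 0 line(s) (total 0); column heights now [6 6 3 0], max=6
Drop 4: J rot3 at col 2 lands with bottom-row=3; cleared 1 line(s) (total 1); column heights now [5 5 3 5], max=5

Answer: 1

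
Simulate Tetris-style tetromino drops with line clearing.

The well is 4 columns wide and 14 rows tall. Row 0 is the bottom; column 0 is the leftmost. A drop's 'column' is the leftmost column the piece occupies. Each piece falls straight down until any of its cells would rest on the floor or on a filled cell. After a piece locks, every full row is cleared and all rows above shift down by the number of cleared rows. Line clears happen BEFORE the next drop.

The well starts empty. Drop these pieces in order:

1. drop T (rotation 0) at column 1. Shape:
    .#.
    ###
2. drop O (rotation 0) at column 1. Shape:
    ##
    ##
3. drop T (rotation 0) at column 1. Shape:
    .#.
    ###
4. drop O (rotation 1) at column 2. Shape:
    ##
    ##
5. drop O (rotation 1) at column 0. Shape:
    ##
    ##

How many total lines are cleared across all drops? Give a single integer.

Answer: 1

Derivation:
Drop 1: T rot0 at col 1 lands with bottom-row=0; cleared 0 line(s) (total 0); column heights now [0 1 2 1], max=2
Drop 2: O rot0 at col 1 lands with bottom-row=2; cleared 0 line(s) (total 0); column heights now [0 4 4 1], max=4
Drop 3: T rot0 at col 1 lands with bottom-row=4; cleared 0 line(s) (total 0); column heights now [0 5 6 5], max=6
Drop 4: O rot1 at col 2 lands with bottom-row=6; cleared 0 line(s) (total 0); column heights now [0 5 8 8], max=8
Drop 5: O rot1 at col 0 lands with bottom-row=5; cleared 1 line(s) (total 1); column heights now [6 6 7 7], max=7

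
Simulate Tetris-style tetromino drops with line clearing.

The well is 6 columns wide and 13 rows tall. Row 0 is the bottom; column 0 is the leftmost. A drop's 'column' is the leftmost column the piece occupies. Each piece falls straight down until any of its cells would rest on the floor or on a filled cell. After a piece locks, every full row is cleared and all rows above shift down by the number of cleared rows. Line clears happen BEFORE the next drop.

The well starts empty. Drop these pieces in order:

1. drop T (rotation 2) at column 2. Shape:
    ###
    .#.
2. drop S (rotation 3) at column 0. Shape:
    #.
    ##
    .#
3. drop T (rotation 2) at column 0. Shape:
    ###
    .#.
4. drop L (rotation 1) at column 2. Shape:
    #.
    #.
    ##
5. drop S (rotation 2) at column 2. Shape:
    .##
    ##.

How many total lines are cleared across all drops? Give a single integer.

Drop 1: T rot2 at col 2 lands with bottom-row=0; cleared 0 line(s) (total 0); column heights now [0 0 2 2 2 0], max=2
Drop 2: S rot3 at col 0 lands with bottom-row=0; cleared 0 line(s) (total 0); column heights now [3 2 2 2 2 0], max=3
Drop 3: T rot2 at col 0 lands with bottom-row=2; cleared 0 line(s) (total 0); column heights now [4 4 4 2 2 0], max=4
Drop 4: L rot1 at col 2 lands with bottom-row=4; cleared 0 line(s) (total 0); column heights now [4 4 7 5 2 0], max=7
Drop 5: S rot2 at col 2 lands with bottom-row=7; cleared 0 line(s) (total 0); column heights now [4 4 8 9 9 0], max=9

Answer: 0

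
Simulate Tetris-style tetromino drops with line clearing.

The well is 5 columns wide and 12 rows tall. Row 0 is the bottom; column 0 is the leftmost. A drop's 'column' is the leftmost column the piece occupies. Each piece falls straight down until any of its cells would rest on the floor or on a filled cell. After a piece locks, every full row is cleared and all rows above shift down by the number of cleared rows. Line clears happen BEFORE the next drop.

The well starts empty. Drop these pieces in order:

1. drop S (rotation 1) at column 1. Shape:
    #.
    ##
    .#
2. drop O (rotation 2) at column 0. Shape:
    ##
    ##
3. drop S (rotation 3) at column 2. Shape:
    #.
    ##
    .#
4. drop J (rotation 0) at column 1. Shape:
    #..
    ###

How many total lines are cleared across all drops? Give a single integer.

Answer: 0

Derivation:
Drop 1: S rot1 at col 1 lands with bottom-row=0; cleared 0 line(s) (total 0); column heights now [0 3 2 0 0], max=3
Drop 2: O rot2 at col 0 lands with bottom-row=3; cleared 0 line(s) (total 0); column heights now [5 5 2 0 0], max=5
Drop 3: S rot3 at col 2 lands with bottom-row=1; cleared 0 line(s) (total 0); column heights now [5 5 4 3 0], max=5
Drop 4: J rot0 at col 1 lands with bottom-row=5; cleared 0 line(s) (total 0); column heights now [5 7 6 6 0], max=7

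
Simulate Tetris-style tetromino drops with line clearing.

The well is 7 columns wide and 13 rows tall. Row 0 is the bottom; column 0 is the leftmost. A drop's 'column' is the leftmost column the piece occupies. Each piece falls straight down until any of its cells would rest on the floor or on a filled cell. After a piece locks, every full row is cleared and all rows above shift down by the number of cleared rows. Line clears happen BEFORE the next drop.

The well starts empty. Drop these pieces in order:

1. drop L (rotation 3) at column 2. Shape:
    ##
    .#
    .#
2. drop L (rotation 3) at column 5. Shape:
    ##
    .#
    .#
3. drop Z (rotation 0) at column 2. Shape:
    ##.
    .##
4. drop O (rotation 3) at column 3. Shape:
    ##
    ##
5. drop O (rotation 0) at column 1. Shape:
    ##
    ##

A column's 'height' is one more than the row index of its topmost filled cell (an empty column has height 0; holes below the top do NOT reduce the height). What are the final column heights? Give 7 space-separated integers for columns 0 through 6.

Drop 1: L rot3 at col 2 lands with bottom-row=0; cleared 0 line(s) (total 0); column heights now [0 0 3 3 0 0 0], max=3
Drop 2: L rot3 at col 5 lands with bottom-row=0; cleared 0 line(s) (total 0); column heights now [0 0 3 3 0 3 3], max=3
Drop 3: Z rot0 at col 2 lands with bottom-row=3; cleared 0 line(s) (total 0); column heights now [0 0 5 5 4 3 3], max=5
Drop 4: O rot3 at col 3 lands with bottom-row=5; cleared 0 line(s) (total 0); column heights now [0 0 5 7 7 3 3], max=7
Drop 5: O rot0 at col 1 lands with bottom-row=5; cleared 0 line(s) (total 0); column heights now [0 7 7 7 7 3 3], max=7

Answer: 0 7 7 7 7 3 3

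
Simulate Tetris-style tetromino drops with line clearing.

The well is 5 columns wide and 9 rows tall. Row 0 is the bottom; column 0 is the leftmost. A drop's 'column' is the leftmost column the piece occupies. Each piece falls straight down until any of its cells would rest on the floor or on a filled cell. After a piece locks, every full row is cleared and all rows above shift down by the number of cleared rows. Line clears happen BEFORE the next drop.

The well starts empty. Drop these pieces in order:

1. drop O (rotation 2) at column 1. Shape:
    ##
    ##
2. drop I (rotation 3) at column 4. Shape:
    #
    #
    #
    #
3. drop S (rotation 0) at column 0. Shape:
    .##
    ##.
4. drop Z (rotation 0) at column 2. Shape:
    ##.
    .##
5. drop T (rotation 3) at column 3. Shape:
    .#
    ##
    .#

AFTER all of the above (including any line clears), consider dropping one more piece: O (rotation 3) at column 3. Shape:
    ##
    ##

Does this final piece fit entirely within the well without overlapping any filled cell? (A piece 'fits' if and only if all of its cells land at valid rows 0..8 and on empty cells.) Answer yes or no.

Answer: no

Derivation:
Drop 1: O rot2 at col 1 lands with bottom-row=0; cleared 0 line(s) (total 0); column heights now [0 2 2 0 0], max=2
Drop 2: I rot3 at col 4 lands with bottom-row=0; cleared 0 line(s) (total 0); column heights now [0 2 2 0 4], max=4
Drop 3: S rot0 at col 0 lands with bottom-row=2; cleared 0 line(s) (total 0); column heights now [3 4 4 0 4], max=4
Drop 4: Z rot0 at col 2 lands with bottom-row=4; cleared 0 line(s) (total 0); column heights now [3 4 6 6 5], max=6
Drop 5: T rot3 at col 3 lands with bottom-row=5; cleared 0 line(s) (total 0); column heights now [3 4 6 7 8], max=8
Test piece O rot3 at col 3 (width 2): heights before test = [3 4 6 7 8]; fits = False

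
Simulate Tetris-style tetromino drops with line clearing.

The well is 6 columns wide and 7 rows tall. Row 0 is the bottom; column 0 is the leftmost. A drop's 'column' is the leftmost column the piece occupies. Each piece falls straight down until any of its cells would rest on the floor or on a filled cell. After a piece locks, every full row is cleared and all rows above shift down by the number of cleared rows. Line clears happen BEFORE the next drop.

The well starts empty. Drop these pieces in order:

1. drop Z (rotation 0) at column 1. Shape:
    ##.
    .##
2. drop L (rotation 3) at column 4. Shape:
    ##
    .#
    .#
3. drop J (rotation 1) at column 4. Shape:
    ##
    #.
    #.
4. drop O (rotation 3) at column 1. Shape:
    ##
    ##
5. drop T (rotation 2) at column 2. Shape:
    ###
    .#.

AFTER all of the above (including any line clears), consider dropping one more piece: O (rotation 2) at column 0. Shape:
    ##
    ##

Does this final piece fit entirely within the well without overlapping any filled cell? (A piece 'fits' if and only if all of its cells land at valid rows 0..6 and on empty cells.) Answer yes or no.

Drop 1: Z rot0 at col 1 lands with bottom-row=0; cleared 0 line(s) (total 0); column heights now [0 2 2 1 0 0], max=2
Drop 2: L rot3 at col 4 lands with bottom-row=0; cleared 0 line(s) (total 0); column heights now [0 2 2 1 3 3], max=3
Drop 3: J rot1 at col 4 lands with bottom-row=3; cleared 0 line(s) (total 0); column heights now [0 2 2 1 6 6], max=6
Drop 4: O rot3 at col 1 lands with bottom-row=2; cleared 0 line(s) (total 0); column heights now [0 4 4 1 6 6], max=6
Drop 5: T rot2 at col 2 lands with bottom-row=5; cleared 0 line(s) (total 0); column heights now [0 4 7 7 7 6], max=7
Test piece O rot2 at col 0 (width 2): heights before test = [0 4 7 7 7 6]; fits = True

Answer: yes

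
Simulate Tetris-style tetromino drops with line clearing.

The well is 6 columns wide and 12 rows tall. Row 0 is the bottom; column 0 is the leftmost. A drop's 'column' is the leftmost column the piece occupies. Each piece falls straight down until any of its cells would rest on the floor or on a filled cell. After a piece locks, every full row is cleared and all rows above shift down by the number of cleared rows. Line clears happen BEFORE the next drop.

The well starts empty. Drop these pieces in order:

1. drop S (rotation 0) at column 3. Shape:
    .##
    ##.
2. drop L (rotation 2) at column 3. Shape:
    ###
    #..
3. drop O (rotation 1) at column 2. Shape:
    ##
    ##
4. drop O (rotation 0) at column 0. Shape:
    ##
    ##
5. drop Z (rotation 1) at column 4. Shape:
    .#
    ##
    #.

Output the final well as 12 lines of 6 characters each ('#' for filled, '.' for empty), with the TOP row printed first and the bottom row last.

Answer: ......
......
......
......
......
......
.....#
..####
..###.
...###
##.###
##.##.

Derivation:
Drop 1: S rot0 at col 3 lands with bottom-row=0; cleared 0 line(s) (total 0); column heights now [0 0 0 1 2 2], max=2
Drop 2: L rot2 at col 3 lands with bottom-row=1; cleared 0 line(s) (total 0); column heights now [0 0 0 3 3 3], max=3
Drop 3: O rot1 at col 2 lands with bottom-row=3; cleared 0 line(s) (total 0); column heights now [0 0 5 5 3 3], max=5
Drop 4: O rot0 at col 0 lands with bottom-row=0; cleared 0 line(s) (total 0); column heights now [2 2 5 5 3 3], max=5
Drop 5: Z rot1 at col 4 lands with bottom-row=3; cleared 0 line(s) (total 0); column heights now [2 2 5 5 5 6], max=6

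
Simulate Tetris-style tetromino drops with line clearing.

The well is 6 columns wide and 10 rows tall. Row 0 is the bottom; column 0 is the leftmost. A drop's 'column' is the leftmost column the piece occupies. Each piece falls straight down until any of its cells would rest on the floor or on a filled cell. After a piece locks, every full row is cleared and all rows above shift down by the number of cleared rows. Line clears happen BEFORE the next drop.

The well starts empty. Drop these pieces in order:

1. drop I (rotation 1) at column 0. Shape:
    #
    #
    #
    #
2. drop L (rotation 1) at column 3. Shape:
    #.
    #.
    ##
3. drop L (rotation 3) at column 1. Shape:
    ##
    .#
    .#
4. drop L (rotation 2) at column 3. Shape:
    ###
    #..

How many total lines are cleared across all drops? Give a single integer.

Drop 1: I rot1 at col 0 lands with bottom-row=0; cleared 0 line(s) (total 0); column heights now [4 0 0 0 0 0], max=4
Drop 2: L rot1 at col 3 lands with bottom-row=0; cleared 0 line(s) (total 0); column heights now [4 0 0 3 1 0], max=4
Drop 3: L rot3 at col 1 lands with bottom-row=0; cleared 0 line(s) (total 0); column heights now [4 3 3 3 1 0], max=4
Drop 4: L rot2 at col 3 lands with bottom-row=3; cleared 0 line(s) (total 0); column heights now [4 3 3 5 5 5], max=5

Answer: 0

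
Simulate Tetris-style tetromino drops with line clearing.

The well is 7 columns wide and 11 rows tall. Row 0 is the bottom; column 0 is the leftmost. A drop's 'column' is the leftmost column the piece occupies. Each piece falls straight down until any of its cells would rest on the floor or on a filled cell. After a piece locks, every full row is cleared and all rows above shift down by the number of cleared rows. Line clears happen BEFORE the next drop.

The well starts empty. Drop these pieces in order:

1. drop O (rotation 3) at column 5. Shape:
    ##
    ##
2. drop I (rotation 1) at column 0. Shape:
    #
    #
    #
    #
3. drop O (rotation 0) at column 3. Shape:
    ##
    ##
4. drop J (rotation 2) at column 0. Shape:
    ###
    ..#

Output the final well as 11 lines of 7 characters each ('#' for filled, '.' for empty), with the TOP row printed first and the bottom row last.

Drop 1: O rot3 at col 5 lands with bottom-row=0; cleared 0 line(s) (total 0); column heights now [0 0 0 0 0 2 2], max=2
Drop 2: I rot1 at col 0 lands with bottom-row=0; cleared 0 line(s) (total 0); column heights now [4 0 0 0 0 2 2], max=4
Drop 3: O rot0 at col 3 lands with bottom-row=0; cleared 0 line(s) (total 0); column heights now [4 0 0 2 2 2 2], max=4
Drop 4: J rot2 at col 0 lands with bottom-row=3; cleared 0 line(s) (total 0); column heights now [5 5 5 2 2 2 2], max=5

Answer: .......
.......
.......
.......
.......
.......
###....
#.#....
#......
#..####
#..####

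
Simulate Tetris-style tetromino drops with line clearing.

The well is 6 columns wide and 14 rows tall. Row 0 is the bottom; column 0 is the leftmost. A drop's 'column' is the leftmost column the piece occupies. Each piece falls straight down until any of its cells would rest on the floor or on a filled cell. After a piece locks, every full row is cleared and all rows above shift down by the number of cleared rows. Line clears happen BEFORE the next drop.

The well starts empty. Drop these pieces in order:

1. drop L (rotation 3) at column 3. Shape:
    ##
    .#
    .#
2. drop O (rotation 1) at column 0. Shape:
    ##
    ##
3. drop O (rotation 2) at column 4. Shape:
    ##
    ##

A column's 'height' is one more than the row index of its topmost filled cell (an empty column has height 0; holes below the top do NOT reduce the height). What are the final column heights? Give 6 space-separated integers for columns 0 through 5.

Answer: 2 2 0 3 5 5

Derivation:
Drop 1: L rot3 at col 3 lands with bottom-row=0; cleared 0 line(s) (total 0); column heights now [0 0 0 3 3 0], max=3
Drop 2: O rot1 at col 0 lands with bottom-row=0; cleared 0 line(s) (total 0); column heights now [2 2 0 3 3 0], max=3
Drop 3: O rot2 at col 4 lands with bottom-row=3; cleared 0 line(s) (total 0); column heights now [2 2 0 3 5 5], max=5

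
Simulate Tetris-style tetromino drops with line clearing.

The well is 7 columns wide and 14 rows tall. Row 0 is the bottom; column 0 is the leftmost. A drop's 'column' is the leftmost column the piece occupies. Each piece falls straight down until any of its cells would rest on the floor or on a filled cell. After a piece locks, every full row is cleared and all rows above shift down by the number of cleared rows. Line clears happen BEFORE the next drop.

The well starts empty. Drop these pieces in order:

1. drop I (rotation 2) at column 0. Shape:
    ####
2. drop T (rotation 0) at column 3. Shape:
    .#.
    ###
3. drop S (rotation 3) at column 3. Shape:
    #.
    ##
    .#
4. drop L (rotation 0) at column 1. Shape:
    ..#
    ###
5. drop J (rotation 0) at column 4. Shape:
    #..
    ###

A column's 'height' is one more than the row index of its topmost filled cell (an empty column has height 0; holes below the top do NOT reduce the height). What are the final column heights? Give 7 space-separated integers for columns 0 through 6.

Drop 1: I rot2 at col 0 lands with bottom-row=0; cleared 0 line(s) (total 0); column heights now [1 1 1 1 0 0 0], max=1
Drop 2: T rot0 at col 3 lands with bottom-row=1; cleared 0 line(s) (total 0); column heights now [1 1 1 2 3 2 0], max=3
Drop 3: S rot3 at col 3 lands with bottom-row=3; cleared 0 line(s) (total 0); column heights now [1 1 1 6 5 2 0], max=6
Drop 4: L rot0 at col 1 lands with bottom-row=6; cleared 0 line(s) (total 0); column heights now [1 7 7 8 5 2 0], max=8
Drop 5: J rot0 at col 4 lands with bottom-row=5; cleared 0 line(s) (total 0); column heights now [1 7 7 8 7 6 6], max=8

Answer: 1 7 7 8 7 6 6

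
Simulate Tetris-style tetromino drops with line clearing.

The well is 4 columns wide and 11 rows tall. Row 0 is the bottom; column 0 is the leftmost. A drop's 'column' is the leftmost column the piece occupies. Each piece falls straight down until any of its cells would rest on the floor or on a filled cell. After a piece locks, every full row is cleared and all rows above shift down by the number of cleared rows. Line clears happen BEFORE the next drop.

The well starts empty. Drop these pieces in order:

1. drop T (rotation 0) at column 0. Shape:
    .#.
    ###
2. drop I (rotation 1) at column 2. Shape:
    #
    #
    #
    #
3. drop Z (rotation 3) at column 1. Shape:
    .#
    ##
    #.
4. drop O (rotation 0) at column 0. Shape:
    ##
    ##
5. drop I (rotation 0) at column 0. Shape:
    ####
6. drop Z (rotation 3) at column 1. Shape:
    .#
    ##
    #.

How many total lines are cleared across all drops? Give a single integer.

Drop 1: T rot0 at col 0 lands with bottom-row=0; cleared 0 line(s) (total 0); column heights now [1 2 1 0], max=2
Drop 2: I rot1 at col 2 lands with bottom-row=1; cleared 0 line(s) (total 0); column heights now [1 2 5 0], max=5
Drop 3: Z rot3 at col 1 lands with bottom-row=4; cleared 0 line(s) (total 0); column heights now [1 6 7 0], max=7
Drop 4: O rot0 at col 0 lands with bottom-row=6; cleared 0 line(s) (total 0); column heights now [8 8 7 0], max=8
Drop 5: I rot0 at col 0 lands with bottom-row=8; cleared 1 line(s) (total 1); column heights now [8 8 7 0], max=8
Drop 6: Z rot3 at col 1 lands with bottom-row=8; cleared 0 line(s) (total 1); column heights now [8 10 11 0], max=11

Answer: 1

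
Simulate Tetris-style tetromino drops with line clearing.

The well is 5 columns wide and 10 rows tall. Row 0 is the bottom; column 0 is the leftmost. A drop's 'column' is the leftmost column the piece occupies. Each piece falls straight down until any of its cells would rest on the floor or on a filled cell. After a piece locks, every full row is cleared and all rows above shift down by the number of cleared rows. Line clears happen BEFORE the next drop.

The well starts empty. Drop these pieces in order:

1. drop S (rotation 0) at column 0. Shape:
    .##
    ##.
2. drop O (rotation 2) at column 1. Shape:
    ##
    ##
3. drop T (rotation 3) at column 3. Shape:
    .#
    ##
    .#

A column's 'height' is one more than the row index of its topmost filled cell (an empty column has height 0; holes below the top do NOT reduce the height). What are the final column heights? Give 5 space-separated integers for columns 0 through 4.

Answer: 1 4 4 2 3

Derivation:
Drop 1: S rot0 at col 0 lands with bottom-row=0; cleared 0 line(s) (total 0); column heights now [1 2 2 0 0], max=2
Drop 2: O rot2 at col 1 lands with bottom-row=2; cleared 0 line(s) (total 0); column heights now [1 4 4 0 0], max=4
Drop 3: T rot3 at col 3 lands with bottom-row=0; cleared 0 line(s) (total 0); column heights now [1 4 4 2 3], max=4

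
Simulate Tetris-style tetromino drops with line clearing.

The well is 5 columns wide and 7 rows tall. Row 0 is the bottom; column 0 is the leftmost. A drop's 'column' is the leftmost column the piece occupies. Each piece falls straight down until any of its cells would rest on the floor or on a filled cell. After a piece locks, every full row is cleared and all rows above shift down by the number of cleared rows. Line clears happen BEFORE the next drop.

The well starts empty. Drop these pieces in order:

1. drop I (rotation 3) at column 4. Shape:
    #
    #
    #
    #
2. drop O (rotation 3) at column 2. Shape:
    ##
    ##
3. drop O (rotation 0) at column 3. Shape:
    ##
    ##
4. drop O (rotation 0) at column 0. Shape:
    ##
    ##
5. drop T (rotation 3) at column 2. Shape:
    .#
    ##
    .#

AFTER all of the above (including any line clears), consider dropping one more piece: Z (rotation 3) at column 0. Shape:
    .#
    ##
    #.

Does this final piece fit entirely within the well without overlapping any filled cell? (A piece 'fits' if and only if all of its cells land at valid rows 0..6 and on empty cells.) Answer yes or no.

Drop 1: I rot3 at col 4 lands with bottom-row=0; cleared 0 line(s) (total 0); column heights now [0 0 0 0 4], max=4
Drop 2: O rot3 at col 2 lands with bottom-row=0; cleared 0 line(s) (total 0); column heights now [0 0 2 2 4], max=4
Drop 3: O rot0 at col 3 lands with bottom-row=4; cleared 0 line(s) (total 0); column heights now [0 0 2 6 6], max=6
Drop 4: O rot0 at col 0 lands with bottom-row=0; cleared 2 line(s) (total 2); column heights now [0 0 0 4 4], max=4
Drop 5: T rot3 at col 2 lands with bottom-row=4; cleared 0 line(s) (total 2); column heights now [0 0 6 7 4], max=7
Test piece Z rot3 at col 0 (width 2): heights before test = [0 0 6 7 4]; fits = True

Answer: yes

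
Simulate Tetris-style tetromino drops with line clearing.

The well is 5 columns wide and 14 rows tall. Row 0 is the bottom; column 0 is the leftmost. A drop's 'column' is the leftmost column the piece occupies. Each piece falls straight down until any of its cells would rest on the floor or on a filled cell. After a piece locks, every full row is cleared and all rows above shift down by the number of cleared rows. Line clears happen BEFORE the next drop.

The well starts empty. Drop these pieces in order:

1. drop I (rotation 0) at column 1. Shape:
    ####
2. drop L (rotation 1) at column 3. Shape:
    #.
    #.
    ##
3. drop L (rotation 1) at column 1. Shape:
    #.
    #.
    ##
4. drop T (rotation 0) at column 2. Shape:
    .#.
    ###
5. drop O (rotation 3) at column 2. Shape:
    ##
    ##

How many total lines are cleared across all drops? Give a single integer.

Drop 1: I rot0 at col 1 lands with bottom-row=0; cleared 0 line(s) (total 0); column heights now [0 1 1 1 1], max=1
Drop 2: L rot1 at col 3 lands with bottom-row=1; cleared 0 line(s) (total 0); column heights now [0 1 1 4 2], max=4
Drop 3: L rot1 at col 1 lands with bottom-row=1; cleared 0 line(s) (total 0); column heights now [0 4 2 4 2], max=4
Drop 4: T rot0 at col 2 lands with bottom-row=4; cleared 0 line(s) (total 0); column heights now [0 4 5 6 5], max=6
Drop 5: O rot3 at col 2 lands with bottom-row=6; cleared 0 line(s) (total 0); column heights now [0 4 8 8 5], max=8

Answer: 0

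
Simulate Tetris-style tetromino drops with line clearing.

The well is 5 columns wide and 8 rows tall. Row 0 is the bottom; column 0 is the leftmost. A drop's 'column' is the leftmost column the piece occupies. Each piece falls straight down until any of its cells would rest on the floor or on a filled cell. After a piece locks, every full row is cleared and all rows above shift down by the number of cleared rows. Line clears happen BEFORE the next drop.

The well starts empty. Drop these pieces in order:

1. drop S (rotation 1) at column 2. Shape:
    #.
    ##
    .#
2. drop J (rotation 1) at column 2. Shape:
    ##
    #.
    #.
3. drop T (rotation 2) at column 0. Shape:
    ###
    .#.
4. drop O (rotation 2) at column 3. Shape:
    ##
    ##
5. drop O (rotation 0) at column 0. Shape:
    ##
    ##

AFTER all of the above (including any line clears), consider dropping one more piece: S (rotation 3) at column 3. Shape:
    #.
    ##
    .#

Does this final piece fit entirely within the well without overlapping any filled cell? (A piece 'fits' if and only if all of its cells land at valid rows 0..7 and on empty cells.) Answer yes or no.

Answer: no

Derivation:
Drop 1: S rot1 at col 2 lands with bottom-row=0; cleared 0 line(s) (total 0); column heights now [0 0 3 2 0], max=3
Drop 2: J rot1 at col 2 lands with bottom-row=3; cleared 0 line(s) (total 0); column heights now [0 0 6 6 0], max=6
Drop 3: T rot2 at col 0 lands with bottom-row=5; cleared 0 line(s) (total 0); column heights now [7 7 7 6 0], max=7
Drop 4: O rot2 at col 3 lands with bottom-row=6; cleared 1 line(s) (total 1); column heights now [0 6 6 7 7], max=7
Drop 5: O rot0 at col 0 lands with bottom-row=6; cleared 0 line(s) (total 1); column heights now [8 8 6 7 7], max=8
Test piece S rot3 at col 3 (width 2): heights before test = [8 8 6 7 7]; fits = False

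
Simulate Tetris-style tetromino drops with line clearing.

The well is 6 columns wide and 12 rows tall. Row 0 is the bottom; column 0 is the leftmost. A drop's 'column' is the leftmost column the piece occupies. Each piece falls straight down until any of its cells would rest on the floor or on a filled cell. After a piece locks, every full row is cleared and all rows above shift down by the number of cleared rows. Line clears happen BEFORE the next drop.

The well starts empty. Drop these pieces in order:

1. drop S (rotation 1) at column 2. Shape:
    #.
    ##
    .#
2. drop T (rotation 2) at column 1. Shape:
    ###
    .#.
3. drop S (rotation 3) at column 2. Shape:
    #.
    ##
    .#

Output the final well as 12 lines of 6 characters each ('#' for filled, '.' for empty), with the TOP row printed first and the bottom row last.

Drop 1: S rot1 at col 2 lands with bottom-row=0; cleared 0 line(s) (total 0); column heights now [0 0 3 2 0 0], max=3
Drop 2: T rot2 at col 1 lands with bottom-row=3; cleared 0 line(s) (total 0); column heights now [0 5 5 5 0 0], max=5
Drop 3: S rot3 at col 2 lands with bottom-row=5; cleared 0 line(s) (total 0); column heights now [0 5 8 7 0 0], max=8

Answer: ......
......
......
......
..#...
..##..
...#..
.###..
..#...
..#...
..##..
...#..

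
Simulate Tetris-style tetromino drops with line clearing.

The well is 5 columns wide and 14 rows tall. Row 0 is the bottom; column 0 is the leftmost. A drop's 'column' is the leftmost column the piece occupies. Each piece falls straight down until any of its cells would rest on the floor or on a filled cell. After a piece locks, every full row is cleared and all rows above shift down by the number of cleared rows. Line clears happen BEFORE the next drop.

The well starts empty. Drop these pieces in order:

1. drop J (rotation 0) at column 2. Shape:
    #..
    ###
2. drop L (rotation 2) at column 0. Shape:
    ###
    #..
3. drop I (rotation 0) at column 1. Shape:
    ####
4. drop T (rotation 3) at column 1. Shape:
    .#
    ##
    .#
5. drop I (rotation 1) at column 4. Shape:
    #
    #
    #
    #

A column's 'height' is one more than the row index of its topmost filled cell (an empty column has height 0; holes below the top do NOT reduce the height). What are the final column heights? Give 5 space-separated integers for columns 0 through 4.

Drop 1: J rot0 at col 2 lands with bottom-row=0; cleared 0 line(s) (total 0); column heights now [0 0 2 1 1], max=2
Drop 2: L rot2 at col 0 lands with bottom-row=1; cleared 0 line(s) (total 0); column heights now [3 3 3 1 1], max=3
Drop 3: I rot0 at col 1 lands with bottom-row=3; cleared 0 line(s) (total 0); column heights now [3 4 4 4 4], max=4
Drop 4: T rot3 at col 1 lands with bottom-row=4; cleared 0 line(s) (total 0); column heights now [3 6 7 4 4], max=7
Drop 5: I rot1 at col 4 lands with bottom-row=4; cleared 0 line(s) (total 0); column heights now [3 6 7 4 8], max=8

Answer: 3 6 7 4 8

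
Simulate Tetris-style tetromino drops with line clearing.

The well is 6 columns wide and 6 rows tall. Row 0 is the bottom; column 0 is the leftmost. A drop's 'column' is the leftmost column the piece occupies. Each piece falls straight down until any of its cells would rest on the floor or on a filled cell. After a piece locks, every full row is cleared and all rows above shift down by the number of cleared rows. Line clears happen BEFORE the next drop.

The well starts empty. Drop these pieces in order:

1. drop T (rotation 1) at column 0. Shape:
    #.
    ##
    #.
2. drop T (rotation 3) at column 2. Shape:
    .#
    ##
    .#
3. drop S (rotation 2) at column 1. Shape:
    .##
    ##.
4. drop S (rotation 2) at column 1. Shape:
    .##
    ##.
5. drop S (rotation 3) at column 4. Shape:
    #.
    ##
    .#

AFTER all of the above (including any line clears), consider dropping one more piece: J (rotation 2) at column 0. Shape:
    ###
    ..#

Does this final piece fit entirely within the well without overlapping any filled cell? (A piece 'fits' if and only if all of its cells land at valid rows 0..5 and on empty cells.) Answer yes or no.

Drop 1: T rot1 at col 0 lands with bottom-row=0; cleared 0 line(s) (total 0); column heights now [3 2 0 0 0 0], max=3
Drop 2: T rot3 at col 2 lands with bottom-row=0; cleared 0 line(s) (total 0); column heights now [3 2 2 3 0 0], max=3
Drop 3: S rot2 at col 1 lands with bottom-row=2; cleared 0 line(s) (total 0); column heights now [3 3 4 4 0 0], max=4
Drop 4: S rot2 at col 1 lands with bottom-row=4; cleared 0 line(s) (total 0); column heights now [3 5 6 6 0 0], max=6
Drop 5: S rot3 at col 4 lands with bottom-row=0; cleared 1 line(s) (total 1); column heights now [2 4 5 5 2 1], max=5
Test piece J rot2 at col 0 (width 3): heights before test = [2 4 5 5 2 1]; fits = False

Answer: no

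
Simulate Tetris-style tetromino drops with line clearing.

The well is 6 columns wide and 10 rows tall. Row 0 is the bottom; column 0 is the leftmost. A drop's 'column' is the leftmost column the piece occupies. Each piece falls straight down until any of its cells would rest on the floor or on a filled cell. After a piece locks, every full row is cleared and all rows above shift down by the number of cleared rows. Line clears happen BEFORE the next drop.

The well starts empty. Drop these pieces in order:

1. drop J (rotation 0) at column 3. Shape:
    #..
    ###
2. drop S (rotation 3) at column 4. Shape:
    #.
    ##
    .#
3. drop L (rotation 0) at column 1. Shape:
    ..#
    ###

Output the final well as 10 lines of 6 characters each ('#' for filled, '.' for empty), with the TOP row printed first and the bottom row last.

Drop 1: J rot0 at col 3 lands with bottom-row=0; cleared 0 line(s) (total 0); column heights now [0 0 0 2 1 1], max=2
Drop 2: S rot3 at col 4 lands with bottom-row=1; cleared 0 line(s) (total 0); column heights now [0 0 0 2 4 3], max=4
Drop 3: L rot0 at col 1 lands with bottom-row=2; cleared 0 line(s) (total 0); column heights now [0 3 3 4 4 3], max=4

Answer: ......
......
......
......
......
......
...##.
.#####
...#.#
...###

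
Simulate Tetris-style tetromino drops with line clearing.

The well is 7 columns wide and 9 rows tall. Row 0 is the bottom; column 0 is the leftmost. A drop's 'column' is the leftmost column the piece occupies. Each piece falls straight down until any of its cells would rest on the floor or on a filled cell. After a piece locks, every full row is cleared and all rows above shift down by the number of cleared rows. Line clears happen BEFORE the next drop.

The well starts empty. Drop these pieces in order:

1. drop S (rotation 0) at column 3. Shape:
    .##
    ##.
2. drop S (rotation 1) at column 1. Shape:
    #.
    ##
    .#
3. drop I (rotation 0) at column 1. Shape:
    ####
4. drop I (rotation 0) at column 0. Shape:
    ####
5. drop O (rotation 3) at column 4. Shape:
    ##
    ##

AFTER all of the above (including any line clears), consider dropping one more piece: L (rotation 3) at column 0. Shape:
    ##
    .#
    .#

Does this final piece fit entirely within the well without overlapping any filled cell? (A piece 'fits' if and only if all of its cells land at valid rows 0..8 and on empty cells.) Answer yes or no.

Answer: yes

Derivation:
Drop 1: S rot0 at col 3 lands with bottom-row=0; cleared 0 line(s) (total 0); column heights now [0 0 0 1 2 2 0], max=2
Drop 2: S rot1 at col 1 lands with bottom-row=0; cleared 0 line(s) (total 0); column heights now [0 3 2 1 2 2 0], max=3
Drop 3: I rot0 at col 1 lands with bottom-row=3; cleared 0 line(s) (total 0); column heights now [0 4 4 4 4 2 0], max=4
Drop 4: I rot0 at col 0 lands with bottom-row=4; cleared 0 line(s) (total 0); column heights now [5 5 5 5 4 2 0], max=5
Drop 5: O rot3 at col 4 lands with bottom-row=4; cleared 0 line(s) (total 0); column heights now [5 5 5 5 6 6 0], max=6
Test piece L rot3 at col 0 (width 2): heights before test = [5 5 5 5 6 6 0]; fits = True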